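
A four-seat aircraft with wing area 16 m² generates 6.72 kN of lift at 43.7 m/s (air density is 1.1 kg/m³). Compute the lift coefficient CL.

From L = ½ρv²S·CL, rearranging gives CL = 2L/(ρv²S).
CL = 2 × 6720 / (1.1 × 43.7² × 16) = 0.4

CL = 0.4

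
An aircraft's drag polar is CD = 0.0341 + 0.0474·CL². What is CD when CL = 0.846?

CD = 0.068

CD = 0.0341 + 0.0474 × 0.846² = 0.0341 + 0.03392 = 0.068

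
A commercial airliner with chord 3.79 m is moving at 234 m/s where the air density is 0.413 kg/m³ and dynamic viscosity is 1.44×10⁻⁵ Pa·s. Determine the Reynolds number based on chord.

Re = ρ·v·c/μ = 0.413 × 234 × 3.79 / (1.44×10⁻⁵) = 2.54×10^7

Re = 2.54×10^7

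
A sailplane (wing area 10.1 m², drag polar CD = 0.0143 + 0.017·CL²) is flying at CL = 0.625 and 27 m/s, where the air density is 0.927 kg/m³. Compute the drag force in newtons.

D = 71.5 N

CD = 0.0143 + 0.017 × 0.625² = 0.02094
D = ½ρv²S·CD = ½ × 0.927 × 27² × 10.1 × 0.02094 = 71.5 N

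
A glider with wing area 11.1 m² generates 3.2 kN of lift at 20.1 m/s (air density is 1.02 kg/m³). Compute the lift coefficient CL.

CL = 1.4

From L = ½ρv²S·CL, rearranging gives CL = 2L/(ρv²S).
CL = 2 × 3200 / (1.02 × 20.1² × 11.1) = 1.4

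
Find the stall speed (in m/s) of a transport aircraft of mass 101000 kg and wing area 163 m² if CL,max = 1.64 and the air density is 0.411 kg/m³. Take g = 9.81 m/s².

V_stall = 134 m/s

At stall, lift equals weight: L = W = m·g = 101000 × 9.81 = 9.908×10^5 N.
V_stall = √(2W/(ρ·S·CL,max)) = √(2 × 9.908×10^5 / (0.411 × 163 × 1.64))
V_stall = √18040 = 134 m/s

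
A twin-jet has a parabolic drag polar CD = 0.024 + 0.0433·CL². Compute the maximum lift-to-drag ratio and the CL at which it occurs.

For CD = CD0 + K·CL², (L/D)max occurs at CL* = √(CD0/K) and equals 1/(2√(K·CD0)).
(L/D)max = 1/(2√(0.0433 × 0.024)) = 1/(2 × 0.03224) = 15.5
CL* = √(0.024/0.0433) = 0.744

(L/D)max = 15.5, at CL = 0.744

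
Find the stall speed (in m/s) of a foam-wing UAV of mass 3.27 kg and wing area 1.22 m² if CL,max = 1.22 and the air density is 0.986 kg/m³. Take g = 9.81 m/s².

V_stall = 6.61 m/s

Weight W = mg = 3.27 × 9.81 = 32.08 N.
V_stall = √(2W/(ρ·S·CL,max)) = √(2 × 32.08 / (0.986 × 1.22 × 1.22))
V_stall = √43.72 = 6.61 m/s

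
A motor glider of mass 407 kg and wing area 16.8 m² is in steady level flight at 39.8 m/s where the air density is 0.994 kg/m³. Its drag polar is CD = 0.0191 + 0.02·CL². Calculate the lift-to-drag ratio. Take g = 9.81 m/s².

L/D = 14.4

Weight W = mg = 407 × 9.81 = 3992.7 N; in level flight L = W.
q = ½ρv² = ½ × 0.994 × 39.8² = 787.3 Pa.
Required CL = L/(qS) = 3992.7/(787.3·16.8) = 0.3019.
CD = 0.0191 + 0.02 × 0.3019² = 0.02092.
L/D = CL/CD = 0.3019 / 0.02092 = 14.4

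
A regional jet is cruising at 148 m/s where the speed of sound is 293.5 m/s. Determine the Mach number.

M = 0.504

M = v/a = 148 / 293.5 = 0.504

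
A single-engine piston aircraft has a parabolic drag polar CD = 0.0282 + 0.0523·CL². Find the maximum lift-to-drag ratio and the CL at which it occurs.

For CD = CD0 + K·CL², (L/D)max occurs at CL* = √(CD0/K) and equals 1/(2√(K·CD0)).
(L/D)max = 1/(2√(0.0523 × 0.0282)) = 1/(2 × 0.0384) = 13
CL* = √(0.0282/0.0523) = 0.734

(L/D)max = 13, at CL = 0.734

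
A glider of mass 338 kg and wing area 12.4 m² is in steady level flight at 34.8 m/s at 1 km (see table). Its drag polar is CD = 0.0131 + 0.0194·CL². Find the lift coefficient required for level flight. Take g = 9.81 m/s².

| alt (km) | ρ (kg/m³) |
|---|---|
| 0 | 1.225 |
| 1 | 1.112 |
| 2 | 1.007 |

At 1 km, from the table: ρ = 1.112 kg/m³.
Weight W = mg = 338 × 9.81 = 3315.8 N; in level flight L = W.
Dynamic pressure q = 0.5 × 1.112 × 34.8² = 673.3 Pa.
CL = 2W/(ρv²S) = 2×3315.8/(1.112×34.8²×12.4) = 0.3971.

CL = 0.397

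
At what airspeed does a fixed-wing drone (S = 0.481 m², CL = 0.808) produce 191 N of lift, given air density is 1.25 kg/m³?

L = ½ρv²S·CL ⇒ v = √(2L/(ρ·S·CL))
v = √(2 × 191 / (1.25 × 0.481 × 0.808)) = √786.3 = 28 m/s

v = 28 m/s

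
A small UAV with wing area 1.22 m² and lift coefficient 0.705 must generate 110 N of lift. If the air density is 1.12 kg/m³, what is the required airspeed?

v = 15.1 m/s

L = ½ρv²S·CL ⇒ v = √(2L/(ρ·S·CL))
v = √(2 × 110 / (1.12 × 1.22 × 0.705)) = √228.4 = 15.1 m/s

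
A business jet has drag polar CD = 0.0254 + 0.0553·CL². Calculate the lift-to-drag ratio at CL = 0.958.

CD = 0.0254 + 0.0553 × 0.958² = 0.07615
L/D = CL/CD = 0.958 / 0.07615 = 12.6

L/D = 12.6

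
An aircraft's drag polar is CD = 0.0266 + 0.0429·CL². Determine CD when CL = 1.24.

CD = 0.0926

CD = 0.0266 + 0.0429 × 1.24² = 0.0266 + 0.06596 = 0.0926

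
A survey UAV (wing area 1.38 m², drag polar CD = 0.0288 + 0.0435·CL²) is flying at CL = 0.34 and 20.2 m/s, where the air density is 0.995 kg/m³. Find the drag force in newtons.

CD = 0.0288 + 0.0435 × 0.34² = 0.03383
D = ½ρv²S·CD = ½ × 0.995 × 20.2² × 1.38 × 0.03383 = 9.48 N

D = 9.48 N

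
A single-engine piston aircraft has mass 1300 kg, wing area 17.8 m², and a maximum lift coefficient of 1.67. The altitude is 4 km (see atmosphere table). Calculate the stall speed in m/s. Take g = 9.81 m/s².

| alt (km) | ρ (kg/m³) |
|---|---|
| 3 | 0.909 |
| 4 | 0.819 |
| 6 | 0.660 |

At 4 km, from the table: ρ = 0.819 kg/m³.
At stall, lift equals weight: L = W = m·g = 1300 × 9.81 = 12750 N.
V_stall = √(2W/(ρ·S·CL,max)) = √(2 × 12750 / (0.819 × 17.8 × 1.67))
V_stall = √1048 = 32.4 m/s

V_stall = 32.4 m/s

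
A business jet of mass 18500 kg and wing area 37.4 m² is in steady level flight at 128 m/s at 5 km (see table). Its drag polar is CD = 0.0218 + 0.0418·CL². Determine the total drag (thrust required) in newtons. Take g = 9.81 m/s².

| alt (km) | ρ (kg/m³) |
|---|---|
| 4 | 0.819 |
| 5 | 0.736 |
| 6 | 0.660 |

D = 11000 N

At 5 km, from the table: ρ = 0.736 kg/m³.
Weight W = mg = 18500 × 9.81 = 1.8148×10^5 N; in level flight L = W.
q = ½ρv² = ½ × 0.736 × 128² = 6029 Pa.
CL = W/(q·S) = 1.8148×10^5 / (6029 × 37.4) = 0.8048.
CD = 0.0218 + 0.0418 × 0.8048² = 0.04888.
D = q·S·CD = 6029 × 37.4 × 0.04888 = 11020 N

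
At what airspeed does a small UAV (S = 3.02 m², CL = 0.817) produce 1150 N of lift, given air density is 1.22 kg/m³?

L = ½ρv²S·CL ⇒ v = √(2L/(ρ·S·CL))
v = √(2 × 1150 / (1.22 × 3.02 × 0.817)) = √764.1 = 27.6 m/s

v = 27.6 m/s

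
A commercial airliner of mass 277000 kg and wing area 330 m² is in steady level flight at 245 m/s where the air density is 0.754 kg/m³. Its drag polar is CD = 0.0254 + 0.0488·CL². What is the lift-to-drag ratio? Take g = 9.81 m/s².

L/D = 11.4

Level flight ⇒ L = W = m·g = 277000 × 9.81 = 2.7174×10^6 N.
Dynamic pressure q = 0.5 × 0.754 × 245² = 22630 Pa.
CL = 2W/(ρv²S) = 2×2.7174×10^6/(0.754×245²×330) = 0.3639.
CD = 0.0254 + 0.0488 × 0.3639² = 0.03186.
L/D = CL/CD = 0.3639 / 0.03186 = 11.4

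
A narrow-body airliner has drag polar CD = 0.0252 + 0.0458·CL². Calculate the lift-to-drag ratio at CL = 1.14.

CD = 0.0252 + 0.0458 × 1.14² = 0.08472
L/D = CL/CD = 1.14 / 0.08472 = 13.5

L/D = 13.5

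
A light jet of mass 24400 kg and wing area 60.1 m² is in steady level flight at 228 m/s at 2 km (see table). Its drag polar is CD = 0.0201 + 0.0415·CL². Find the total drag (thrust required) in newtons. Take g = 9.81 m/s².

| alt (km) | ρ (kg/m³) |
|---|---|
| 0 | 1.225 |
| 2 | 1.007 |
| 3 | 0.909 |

D = 33100 N

At 2 km, from the table: ρ = 1.007 kg/m³.
In steady level flight, lift balances weight: W = mg = 24400 × 9.81 = 2.3936×10^5 N.
q = ½ρv² = ½ × 1.007 × 228² = 26170 Pa.
CL = W/(q·S) = 2.3936×10^5 / (26170 × 60.1) = 0.1522.
CD = 0.0201 + 0.0415 × 0.1522² = 0.02106.
D = q·S·CD = 26170 × 60.1 × 0.02106 = 33130 N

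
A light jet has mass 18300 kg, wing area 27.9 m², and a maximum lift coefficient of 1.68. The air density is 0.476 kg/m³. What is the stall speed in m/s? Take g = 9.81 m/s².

V_stall = 127 m/s

Weight W = mg = 18300 × 9.81 = 1.795×10^5 N.
V_stall = √(2W/(ρ·S·CL,max)) = √(2 × 1.795×10^5 / (0.476 × 27.9 × 1.68))
V_stall = √16090 = 127 m/s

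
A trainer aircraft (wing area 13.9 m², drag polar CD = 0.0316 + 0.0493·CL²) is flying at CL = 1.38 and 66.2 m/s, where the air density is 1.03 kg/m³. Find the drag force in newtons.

D = 3940 N

CD = 0.0316 + 0.0493 × 1.38² = 0.1255
D = ½ρv²S·CD = ½ × 1.03 × 66.2² × 13.9 × 0.1255 = 3940 N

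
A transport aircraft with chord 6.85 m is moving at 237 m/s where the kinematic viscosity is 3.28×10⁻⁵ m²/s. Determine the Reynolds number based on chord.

Re = v·c/ν = 237 × 6.85 / (3.28×10⁻⁵) = 4.95×10^7

Re = 4.95×10^7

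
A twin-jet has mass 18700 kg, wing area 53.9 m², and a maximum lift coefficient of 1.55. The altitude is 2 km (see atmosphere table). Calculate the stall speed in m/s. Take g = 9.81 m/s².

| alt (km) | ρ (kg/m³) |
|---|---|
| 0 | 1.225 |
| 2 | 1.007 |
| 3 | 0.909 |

V_stall = 66 m/s

At 2 km, from the table: ρ = 1.007 kg/m³.
Weight W = mg = 18700 × 9.81 = 1.834×10^5 N.
V_stall = √(2W/(ρ·S·CL,max)) = √(2 × 1.834×10^5 / (1.007 × 53.9 × 1.55))
V_stall = √4361 = 66 m/s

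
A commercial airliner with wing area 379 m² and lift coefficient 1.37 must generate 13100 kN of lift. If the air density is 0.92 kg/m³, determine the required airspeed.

v = 234 m/s

L = ½ρv²S·CL ⇒ v = √(2L/(ρ·S·CL))
v = √(2 × 1.31×10^7 / (0.92 × 379 × 1.37)) = √54850 = 234 m/s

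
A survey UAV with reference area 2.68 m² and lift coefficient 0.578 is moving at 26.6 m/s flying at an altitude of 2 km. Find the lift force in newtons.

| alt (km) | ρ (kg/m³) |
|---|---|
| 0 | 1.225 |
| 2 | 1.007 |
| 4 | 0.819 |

L = 552 N

At 2 km, from the table: ρ = 1.007 kg/m³.
L = ½ρv²S·CL = ½ × 1.007 × 26.6² × 2.68 × 0.578 = 552 N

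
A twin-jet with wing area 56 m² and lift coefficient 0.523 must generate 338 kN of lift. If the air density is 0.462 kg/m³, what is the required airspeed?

L = ½ρv²S·CL ⇒ v = √(2L/(ρ·S·CL))
v = √(2 × 3.38×10^5 / (0.462 × 56 × 0.523)) = √49960 = 224 m/s

v = 224 m/s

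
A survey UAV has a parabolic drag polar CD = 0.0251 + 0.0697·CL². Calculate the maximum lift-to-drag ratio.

For CD = CD0 + K·CL², (L/D)max occurs at CL* = √(CD0/K) and equals 1/(2√(K·CD0)).
(L/D)max = 1/(2√(0.0697 × 0.0251)) = 1/(2 × 0.04183) = 12

(L/D)max = 12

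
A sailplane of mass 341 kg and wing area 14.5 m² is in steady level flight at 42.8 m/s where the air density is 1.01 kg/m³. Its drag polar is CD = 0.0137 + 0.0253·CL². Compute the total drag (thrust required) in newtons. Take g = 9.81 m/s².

D = 205 N

Level flight ⇒ L = W = m·g = 341 × 9.81 = 3345.2 N.
q = ½ρv² = ½ × 1.01 × 42.8² = 925.1 Pa.
CL = W/(q·S) = 3345.2 / (925.1 × 14.5) = 0.2494.
CD = 0.0137 + 0.0253 × 0.2494² = 0.01527.
D = q·S·CD = 925.1 × 14.5 × 0.01527 = 204.9 N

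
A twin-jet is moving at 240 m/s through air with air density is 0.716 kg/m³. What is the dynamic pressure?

q = ½ρv² = ½ × 0.716 × 240² = 20600 Pa

q = 20600 Pa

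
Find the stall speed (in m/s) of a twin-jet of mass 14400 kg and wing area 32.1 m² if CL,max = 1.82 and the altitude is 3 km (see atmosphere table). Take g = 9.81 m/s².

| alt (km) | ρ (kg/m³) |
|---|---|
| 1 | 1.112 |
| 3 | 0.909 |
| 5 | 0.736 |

V_stall = 72.9 m/s

At 3 km, from the table: ρ = 0.909 kg/m³.
At stall, lift equals weight: L = W = m·g = 14400 × 9.81 = 1.413×10^5 N.
V_stall = √(2W/(ρ·S·CL,max)) = √(2 × 1.413×10^5 / (0.909 × 32.1 × 1.82))
V_stall = √5320 = 72.9 m/s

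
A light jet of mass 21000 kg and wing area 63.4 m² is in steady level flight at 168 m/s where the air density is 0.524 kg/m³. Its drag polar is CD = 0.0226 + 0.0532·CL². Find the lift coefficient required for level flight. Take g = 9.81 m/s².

CL = 0.439

Weight W = mg = 21000 × 9.81 = 2.0601×10^5 N; in level flight L = W.
q = ½ρv² = ½ × 0.524 × 168² = 7395 Pa.
CL = W/(q·S) = 2.0601×10^5 / (7395 × 63.4) = 0.4394.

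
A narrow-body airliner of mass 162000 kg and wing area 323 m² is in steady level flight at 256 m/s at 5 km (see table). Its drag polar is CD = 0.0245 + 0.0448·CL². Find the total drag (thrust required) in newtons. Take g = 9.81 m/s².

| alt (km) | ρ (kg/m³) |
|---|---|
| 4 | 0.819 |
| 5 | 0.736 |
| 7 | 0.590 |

D = 2.05×10^5 N

At 5 km, from the table: ρ = 0.736 kg/m³.
Level flight ⇒ L = W = m·g = 162000 × 9.81 = 1.5892×10^6 N.
q = ½ρv² = ½ × 0.736 × 256² = 24120 Pa.
Required CL = L/(qS) = 1.5892×10^6/(24120·323) = 0.204.
CD = 0.0245 + 0.0448 × 0.204² = 0.02636.
D = q·S·CD = 24120 × 323 × 0.02636 = 2.054×10^5 N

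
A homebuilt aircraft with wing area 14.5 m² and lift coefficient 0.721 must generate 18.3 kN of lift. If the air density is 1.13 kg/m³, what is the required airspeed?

v = 55.7 m/s

L = ½ρv²S·CL ⇒ v = √(2L/(ρ·S·CL))
v = √(2 × 18300 / (1.13 × 14.5 × 0.721)) = √3098 = 55.7 m/s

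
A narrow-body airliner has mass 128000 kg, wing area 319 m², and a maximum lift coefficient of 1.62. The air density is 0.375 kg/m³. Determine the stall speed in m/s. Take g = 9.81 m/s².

At stall, lift equals weight: L = W = m·g = 128000 × 9.81 = 1.256×10^6 N.
V_stall = √(2W/(ρ·S·CL,max)) = √(2 × 1.256×10^6 / (0.375 × 319 × 1.62))
V_stall = √12960 = 114 m/s

V_stall = 114 m/s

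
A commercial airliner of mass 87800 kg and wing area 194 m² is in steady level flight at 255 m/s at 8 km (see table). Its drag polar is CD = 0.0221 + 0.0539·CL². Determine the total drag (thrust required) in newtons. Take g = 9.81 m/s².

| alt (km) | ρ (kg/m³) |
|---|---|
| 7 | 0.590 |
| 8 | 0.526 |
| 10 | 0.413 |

D = 85400 N

At 8 km, from the table: ρ = 0.526 kg/m³.
Level flight ⇒ L = W = m·g = 87800 × 9.81 = 8.6132×10^5 N.
q = ½ρv² = ½ × 0.526 × 255² = 17100 Pa.
CL = 2W/(ρv²S) = 2×8.6132×10^5/(0.526×255²×194) = 0.2596.
CD = 0.0221 + 0.0539 × 0.2596² = 0.02573.
D = q·S·CD = 17100 × 194 × 0.02573 = 85370 N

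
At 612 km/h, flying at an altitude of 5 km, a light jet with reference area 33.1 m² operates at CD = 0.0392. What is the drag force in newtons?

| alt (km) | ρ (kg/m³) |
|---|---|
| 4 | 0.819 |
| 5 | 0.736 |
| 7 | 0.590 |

At 5 km, from the table: ρ = 0.736 kg/m³.
Convert speed: v = 612 km/h ÷ 3.6 = 170 m/s.
Dynamic pressure q = ½ρv² = ½ × 0.736 × 170² = 10640 Pa.
D = q·S·CD = 10640 × 33.1 × 0.0392 = 13800 N ≈ 13.8 kN

D = 13800 N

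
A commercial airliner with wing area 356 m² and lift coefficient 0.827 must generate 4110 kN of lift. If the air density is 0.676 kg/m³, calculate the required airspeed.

v = 203 m/s

L = ½ρv²S·CL ⇒ v = √(2L/(ρ·S·CL))
v = √(2 × 4.11×10^6 / (0.676 × 356 × 0.827)) = √41300 = 203 m/s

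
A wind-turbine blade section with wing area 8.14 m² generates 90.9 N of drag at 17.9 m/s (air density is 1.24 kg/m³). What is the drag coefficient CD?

From D = ½ρv²S·CD, rearranging gives CD = 2D/(ρv²S).
CD = 2 × 90.9 / (1.24 × 17.9² × 8.14) = 0.0562

CD = 0.0562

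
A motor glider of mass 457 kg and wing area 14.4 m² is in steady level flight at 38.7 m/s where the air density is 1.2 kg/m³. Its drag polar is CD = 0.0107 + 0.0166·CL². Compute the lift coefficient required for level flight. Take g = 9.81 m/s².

CL = 0.346

Level flight ⇒ L = W = m·g = 457 × 9.81 = 4483.2 N.
q = ½ρv² = ½ × 1.2 × 38.7² = 898.6 Pa.
CL = W/(q·S) = 4483.2 / (898.6 × 14.4) = 0.3465.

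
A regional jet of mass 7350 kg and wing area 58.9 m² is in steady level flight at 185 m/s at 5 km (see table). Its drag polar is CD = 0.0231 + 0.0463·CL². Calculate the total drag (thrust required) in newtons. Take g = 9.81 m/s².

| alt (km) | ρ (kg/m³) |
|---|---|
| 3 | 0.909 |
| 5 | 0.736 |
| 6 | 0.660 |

At 5 km, from the table: ρ = 0.736 kg/m³.
Weight W = mg = 7350 × 9.81 = 72104 N; in level flight L = W.
q = ½ρv² = ½ × 0.736 × 185² = 12590 Pa.
CL = 2W/(ρv²S) = 2×72104/(0.736×185²×58.9) = 0.0972.
CD = 0.0231 + 0.0463 × 0.0972² = 0.02354.
D = q·S·CD = 12590 × 58.9 × 0.02354 = 17460 N

D = 17500 N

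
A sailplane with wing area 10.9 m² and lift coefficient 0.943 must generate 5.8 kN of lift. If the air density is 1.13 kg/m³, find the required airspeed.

L = ½ρv²S·CL ⇒ v = √(2L/(ρ·S·CL))
v = √(2 × 5800 / (1.13 × 10.9 × 0.943)) = √998.7 = 31.6 m/s

v = 31.6 m/s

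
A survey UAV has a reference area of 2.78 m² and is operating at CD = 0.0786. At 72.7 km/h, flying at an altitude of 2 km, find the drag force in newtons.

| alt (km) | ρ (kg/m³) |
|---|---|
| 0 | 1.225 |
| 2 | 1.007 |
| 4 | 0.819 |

D = 44.9 N

At 2 km, from the table: ρ = 1.007 kg/m³.
Convert speed: v = 72.7 km/h ÷ 3.6 = 20.19 m/s.
D = ½ρv²S·CD = ½ × 1.007 × 20.19² × 2.78 × 0.0786 = 44.9 N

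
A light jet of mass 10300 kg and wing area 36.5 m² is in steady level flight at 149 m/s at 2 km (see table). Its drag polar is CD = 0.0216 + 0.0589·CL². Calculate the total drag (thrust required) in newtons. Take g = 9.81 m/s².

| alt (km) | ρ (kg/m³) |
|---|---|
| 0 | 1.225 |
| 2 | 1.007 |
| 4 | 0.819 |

At 2 km, from the table: ρ = 1.007 kg/m³.
Weight W = mg = 10300 × 9.81 = 1.0104×10^5 N; in level flight L = W.
Dynamic pressure q = 0.5 × 1.007 × 149² = 11180 Pa.
Required CL = L/(qS) = 1.0104×10^5/(11180·36.5) = 0.2477.
CD = 0.0216 + 0.0589 × 0.2477² = 0.02521.
D = q·S·CD = 11180 × 36.5 × 0.02521 = 10290 N

D = 10300 N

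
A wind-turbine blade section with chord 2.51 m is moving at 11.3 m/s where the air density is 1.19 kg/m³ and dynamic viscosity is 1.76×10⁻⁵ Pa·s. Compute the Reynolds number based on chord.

Re = ρ·v·c/μ = 1.19 × 11.3 × 2.51 / (1.76×10⁻⁵) = 1.92×10^6

Re = 1.92×10^6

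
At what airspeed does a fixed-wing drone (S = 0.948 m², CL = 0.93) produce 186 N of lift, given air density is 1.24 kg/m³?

v = 18.4 m/s

L = ½ρv²S·CL ⇒ v = √(2L/(ρ·S·CL))
v = √(2 × 186 / (1.24 × 0.948 × 0.93)) = √340.3 = 18.4 m/s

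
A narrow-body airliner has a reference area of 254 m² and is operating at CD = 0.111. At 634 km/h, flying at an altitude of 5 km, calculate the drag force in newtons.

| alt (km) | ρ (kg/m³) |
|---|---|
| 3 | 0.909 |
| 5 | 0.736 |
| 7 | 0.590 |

D = 3.22×10^5 N

At 5 km, from the table: ρ = 0.736 kg/m³.
Convert speed: v = 634 km/h ÷ 3.6 = 176.1 m/s.
D = ½ρv²S·CD = ½ × 0.736 × 176.1² × 254 × 0.111 = 3.22×10^5 N ≈ 322 kN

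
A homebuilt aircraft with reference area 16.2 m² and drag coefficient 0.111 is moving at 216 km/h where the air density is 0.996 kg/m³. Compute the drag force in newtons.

Convert speed: v = 216 km/h ÷ 3.6 = 60 m/s.
Dynamic pressure q = ½ρv² = ½ × 0.996 × 60² = 1793 Pa.
D = q·S·CD = 1793 × 16.2 × 0.111 = 3220 N

D = 3220 N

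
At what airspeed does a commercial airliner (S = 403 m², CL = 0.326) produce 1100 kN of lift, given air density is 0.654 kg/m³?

v = 160 m/s

L = ½ρv²S·CL ⇒ v = √(2L/(ρ·S·CL))
v = √(2 × 1.1×10^6 / (0.654 × 403 × 0.326)) = √25600 = 160 m/s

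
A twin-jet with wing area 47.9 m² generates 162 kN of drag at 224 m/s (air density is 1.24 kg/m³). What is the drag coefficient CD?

From D = ½ρv²S·CD, rearranging gives CD = 2D/(ρv²S).
CD = 2 × 1.62×10^5 / (1.24 × 224² × 47.9) = 0.109

CD = 0.109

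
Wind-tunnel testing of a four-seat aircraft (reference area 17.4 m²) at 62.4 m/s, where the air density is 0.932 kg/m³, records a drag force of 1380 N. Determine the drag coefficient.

From D = ½ρv²S·CD, rearranging gives CD = 2D/(ρv²S).
CD = 2 × 1380 / (0.932 × 62.4² × 17.4) = 0.0437

CD = 0.0437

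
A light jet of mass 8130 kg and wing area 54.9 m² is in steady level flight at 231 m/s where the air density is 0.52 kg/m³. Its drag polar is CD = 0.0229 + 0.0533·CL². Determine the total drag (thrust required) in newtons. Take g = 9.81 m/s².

Weight W = mg = 8130 × 9.81 = 79755 N; in level flight L = W.
Dynamic pressure q = 0.5 × 0.52 × 231² = 13870 Pa.
CL = W/(q·S) = 79755 / (13870 × 54.9) = 0.1047.
CD = 0.0229 + 0.0533 × 0.1047² = 0.02348.
D = q·S·CD = 13870 × 54.9 × 0.02348 = 17890 N

D = 17900 N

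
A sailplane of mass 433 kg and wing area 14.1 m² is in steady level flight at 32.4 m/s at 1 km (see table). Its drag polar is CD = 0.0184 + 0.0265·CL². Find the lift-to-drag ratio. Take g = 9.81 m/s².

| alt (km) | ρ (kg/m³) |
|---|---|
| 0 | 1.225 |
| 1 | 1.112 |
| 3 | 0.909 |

L/D = 20.3

At 1 km, from the table: ρ = 1.112 kg/m³.
Level flight ⇒ L = W = m·g = 433 × 9.81 = 4247.7 N.
q = ½ρv² = ½ × 1.112 × 32.4² = 583.7 Pa.
CL = W/(q·S) = 4247.7 / (583.7 × 14.1) = 0.5161.
CD = 0.0184 + 0.0265 × 0.5161² = 0.02546.
L/D = CL/CD = 0.5161 / 0.02546 = 20.3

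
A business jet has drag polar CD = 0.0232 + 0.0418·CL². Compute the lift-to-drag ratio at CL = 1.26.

L/D = 14.1

CD = 0.0232 + 0.0418 × 1.26² = 0.08956
L/D = CL/CD = 1.26 / 0.08956 = 14.1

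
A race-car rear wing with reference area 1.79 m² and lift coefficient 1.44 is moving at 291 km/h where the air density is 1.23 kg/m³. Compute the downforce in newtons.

L = 10400 N

Convert speed: v = 291 km/h ÷ 3.6 = 80.83 m/s.
L = ½ρv²S·CL = ½ × 1.23 × 80.83² × 1.79 × 1.44 = 10400 N ≈ 10.4 kN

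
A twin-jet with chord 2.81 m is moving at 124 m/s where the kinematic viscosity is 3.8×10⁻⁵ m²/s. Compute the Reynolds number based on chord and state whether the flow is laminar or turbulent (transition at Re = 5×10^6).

Re = 9.17×10^6 (turbulent)

Re = v·c/ν = 124 × 2.81 / (3.8×10⁻⁵) = 9.17×10^6
Since 9.17×10^6 > 5×10^6, the flow is turbulent.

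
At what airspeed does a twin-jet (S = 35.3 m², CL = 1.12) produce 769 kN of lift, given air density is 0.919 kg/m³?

L = ½ρv²S·CL ⇒ v = √(2L/(ρ·S·CL))
v = √(2 × 7.69×10^5 / (0.919 × 35.3 × 1.12)) = √42330 = 206 m/s

v = 206 m/s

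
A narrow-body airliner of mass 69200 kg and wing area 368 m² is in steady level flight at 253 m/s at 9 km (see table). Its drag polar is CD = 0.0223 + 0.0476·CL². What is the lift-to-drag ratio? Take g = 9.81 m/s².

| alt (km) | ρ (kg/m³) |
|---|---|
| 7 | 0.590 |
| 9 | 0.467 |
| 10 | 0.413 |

At 9 km, from the table: ρ = 0.467 kg/m³.
Weight W = mg = 69200 × 9.81 = 6.7885×10^5 N; in level flight L = W.
q = ½ρv² = ½ × 0.467 × 253² = 14950 Pa.
CL = 2W/(ρv²S) = 2×6.7885×10^5/(0.467×253²×368) = 0.1234.
CD = 0.0223 + 0.0476 × 0.1234² = 0.02303.
L/D = CL/CD = 0.1234 / 0.02303 = 5.36

L/D = 5.36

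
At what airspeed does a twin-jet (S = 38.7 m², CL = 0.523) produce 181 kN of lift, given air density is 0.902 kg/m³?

L = ½ρv²S·CL ⇒ v = √(2L/(ρ·S·CL))
v = √(2 × 1.81×10^5 / (0.902 × 38.7 × 0.523)) = √19830 = 141 m/s

v = 141 m/s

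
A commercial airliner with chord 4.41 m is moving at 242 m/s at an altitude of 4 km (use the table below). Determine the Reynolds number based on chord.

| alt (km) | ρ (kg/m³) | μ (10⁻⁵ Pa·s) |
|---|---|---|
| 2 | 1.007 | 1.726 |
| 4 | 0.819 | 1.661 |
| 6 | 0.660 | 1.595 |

Re = 5.26×10^7

At 4 km, from the table: ρ = 0.819 kg/m³, μ = 1.661×10⁻⁵ Pa·s.
Re = ρ·v·c/μ = 0.819 × 242 × 4.41 / (1.661×10⁻⁵) = 5.26×10^7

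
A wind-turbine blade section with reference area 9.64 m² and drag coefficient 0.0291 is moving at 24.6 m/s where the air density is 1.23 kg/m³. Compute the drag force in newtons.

D = ½ρv²S·CD = ½ × 1.23 × 24.6² × 9.64 × 0.0291 = 104 N

D = 104 N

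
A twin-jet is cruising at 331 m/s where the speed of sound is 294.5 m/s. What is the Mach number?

M = 1.12

M = v/a = 331 / 294.5 = 1.12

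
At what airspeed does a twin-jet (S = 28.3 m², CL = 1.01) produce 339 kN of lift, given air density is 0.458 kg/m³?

v = 228 m/s

L = ½ρv²S·CL ⇒ v = √(2L/(ρ·S·CL))
v = √(2 × 3.39×10^5 / (0.458 × 28.3 × 1.01)) = √51790 = 228 m/s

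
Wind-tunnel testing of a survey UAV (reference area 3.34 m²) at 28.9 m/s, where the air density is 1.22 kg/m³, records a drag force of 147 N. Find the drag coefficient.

From D = ½ρv²S·CD, rearranging gives CD = 2D/(ρv²S).
CD = 2 × 147 / (1.22 × 28.9² × 3.34) = 0.0864

CD = 0.0864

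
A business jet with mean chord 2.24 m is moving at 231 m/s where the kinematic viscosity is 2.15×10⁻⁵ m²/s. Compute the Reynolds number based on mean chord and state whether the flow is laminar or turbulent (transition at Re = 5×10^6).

Re = 2.41×10^7 (turbulent)

Re = v·c/ν = 231 × 2.24 / (2.15×10⁻⁵) = 2.41×10^7
Since 2.41×10^7 > 5×10^6, the flow is turbulent.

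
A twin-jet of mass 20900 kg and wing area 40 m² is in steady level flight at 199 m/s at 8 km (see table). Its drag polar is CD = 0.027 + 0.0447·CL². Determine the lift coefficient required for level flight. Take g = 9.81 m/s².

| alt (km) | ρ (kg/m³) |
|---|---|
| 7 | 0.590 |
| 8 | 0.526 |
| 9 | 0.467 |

At 8 km, from the table: ρ = 0.526 kg/m³.
Weight W = mg = 20900 × 9.81 = 2.0503×10^5 N; in level flight L = W.
Dynamic pressure q = 0.5 × 0.526 × 199² = 10420 Pa.
CL = W/(q·S) = 2.0503×10^5 / (10420 × 40) = 0.4921.

CL = 0.492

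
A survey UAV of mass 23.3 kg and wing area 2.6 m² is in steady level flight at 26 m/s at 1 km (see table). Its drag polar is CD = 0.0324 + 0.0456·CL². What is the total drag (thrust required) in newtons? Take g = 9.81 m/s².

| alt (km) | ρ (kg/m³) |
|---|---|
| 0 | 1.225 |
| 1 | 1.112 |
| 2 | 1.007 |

At 1 km, from the table: ρ = 1.112 kg/m³.
In steady level flight, lift balances weight: W = mg = 23.3 × 9.81 = 228.57 N.
Dynamic pressure q = 0.5 × 1.112 × 26² = 375.9 Pa.
Required CL = L/(qS) = 228.57/(375.9·2.6) = 0.2339.
CD = 0.0324 + 0.0456 × 0.2339² = 0.03489.
D = q·S·CD = 375.9 × 2.6 × 0.03489 = 34.1 N

D = 34.1 N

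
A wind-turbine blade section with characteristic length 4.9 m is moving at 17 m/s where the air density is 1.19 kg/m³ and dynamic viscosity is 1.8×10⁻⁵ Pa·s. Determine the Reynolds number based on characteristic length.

Re = 5.51×10^6

Re = ρ·v·c/μ = 1.19 × 17 × 4.9 / (1.8×10⁻⁵) = 5.51×10^6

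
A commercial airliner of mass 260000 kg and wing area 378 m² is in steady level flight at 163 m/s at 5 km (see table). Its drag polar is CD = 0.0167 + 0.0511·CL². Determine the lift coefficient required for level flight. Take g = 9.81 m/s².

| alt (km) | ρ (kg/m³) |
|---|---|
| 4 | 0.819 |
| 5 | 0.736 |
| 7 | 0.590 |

At 5 km, from the table: ρ = 0.736 kg/m³.
Level flight ⇒ L = W = m·g = 260000 × 9.81 = 2.5506×10^6 N.
q = ½ρv² = ½ × 0.736 × 163² = 9777 Pa.
CL = 2W/(ρv²S) = 2×2.5506×10^6/(0.736×163²×378) = 0.6901.

CL = 0.69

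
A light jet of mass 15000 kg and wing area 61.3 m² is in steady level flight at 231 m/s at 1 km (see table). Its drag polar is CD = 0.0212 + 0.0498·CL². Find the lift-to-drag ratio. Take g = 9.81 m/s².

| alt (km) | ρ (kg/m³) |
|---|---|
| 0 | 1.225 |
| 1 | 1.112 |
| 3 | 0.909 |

L/D = 3.76

At 1 km, from the table: ρ = 1.112 kg/m³.
Weight W = mg = 15000 × 9.81 = 1.4715×10^5 N; in level flight L = W.
Dynamic pressure q = 0.5 × 1.112 × 231² = 29670 Pa.
CL = W/(q·S) = 1.4715×10^5 / (29670 × 61.3) = 0.08091.
CD = 0.0212 + 0.0498 × 0.08091² = 0.02153.
L/D = CL/CD = 0.08091 / 0.02153 = 3.76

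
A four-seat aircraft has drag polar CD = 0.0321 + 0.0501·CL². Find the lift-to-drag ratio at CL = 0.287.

L/D = 7.92

CD = 0.0321 + 0.0501 × 0.287² = 0.03623
L/D = CL/CD = 0.287 / 0.03623 = 7.92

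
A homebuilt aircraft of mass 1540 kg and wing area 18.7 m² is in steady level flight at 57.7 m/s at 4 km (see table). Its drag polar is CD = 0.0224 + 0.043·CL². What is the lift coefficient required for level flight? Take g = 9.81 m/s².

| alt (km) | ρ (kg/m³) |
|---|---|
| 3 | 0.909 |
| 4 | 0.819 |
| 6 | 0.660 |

At 4 km, from the table: ρ = 0.819 kg/m³.
Level flight ⇒ L = W = m·g = 1540 × 9.81 = 15107 N.
Dynamic pressure q = 0.5 × 0.819 × 57.7² = 1363 Pa.
CL = W/(q·S) = 15107 / (1363 × 18.7) = 0.5926.

CL = 0.593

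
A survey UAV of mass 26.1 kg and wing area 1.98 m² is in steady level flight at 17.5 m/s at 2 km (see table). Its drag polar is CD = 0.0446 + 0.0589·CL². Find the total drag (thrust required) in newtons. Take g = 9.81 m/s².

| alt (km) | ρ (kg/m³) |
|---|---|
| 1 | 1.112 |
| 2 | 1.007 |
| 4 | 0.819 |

D = 26.3 N

At 2 km, from the table: ρ = 1.007 kg/m³.
Weight W = mg = 26.1 × 9.81 = 256.04 N; in level flight L = W.
Dynamic pressure q = 0.5 × 1.007 × 17.5² = 154.2 Pa.
CL = W/(q·S) = 256.04 / (154.2 × 1.98) = 0.8386.
CD = 0.0446 + 0.0589 × 0.8386² = 0.08602.
D = q·S·CD = 154.2 × 1.98 × 0.08602 = 26.26 N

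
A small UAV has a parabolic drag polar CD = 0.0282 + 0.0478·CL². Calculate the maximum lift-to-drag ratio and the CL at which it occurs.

For CD = CD0 + K·CL², (L/D)max occurs at CL* = √(CD0/K) and equals 1/(2√(K·CD0)).
(L/D)max = 1/(2√(0.0478 × 0.0282)) = 1/(2 × 0.03671) = 13.6
CL* = √(0.0282/0.0478) = 0.768

(L/D)max = 13.6, at CL = 0.768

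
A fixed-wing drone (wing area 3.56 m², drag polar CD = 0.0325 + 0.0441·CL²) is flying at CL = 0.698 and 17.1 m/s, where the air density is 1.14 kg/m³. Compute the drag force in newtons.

CD = 0.0325 + 0.0441 × 0.698² = 0.05399
D = ½ρv²S·CD = ½ × 1.14 × 17.1² × 3.56 × 0.05399 = 32 N

D = 32 N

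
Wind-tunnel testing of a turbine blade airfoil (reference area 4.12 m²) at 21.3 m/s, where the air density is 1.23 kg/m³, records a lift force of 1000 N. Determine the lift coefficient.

CL = 0.87

From L = ½ρv²S·CL, rearranging gives CL = 2L/(ρv²S).
CL = 2 × 1000 / (1.23 × 21.3² × 4.12) = 0.87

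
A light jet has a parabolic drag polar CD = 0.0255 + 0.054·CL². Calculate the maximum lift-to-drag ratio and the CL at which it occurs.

For CD = CD0 + K·CL², (L/D)max occurs at CL* = √(CD0/K) and equals 1/(2√(K·CD0)).
(L/D)max = 1/(2√(0.054 × 0.0255)) = 1/(2 × 0.03711) = 13.5
CL* = √(0.0255/0.054) = 0.687

(L/D)max = 13.5, at CL = 0.687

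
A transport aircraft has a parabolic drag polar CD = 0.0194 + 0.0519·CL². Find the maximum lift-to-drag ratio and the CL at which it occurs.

For CD = CD0 + K·CL², (L/D)max occurs at CL* = √(CD0/K) and equals 1/(2√(K·CD0)).
(L/D)max = 1/(2√(0.0519 × 0.0194)) = 1/(2 × 0.03173) = 15.8
CL* = √(0.0194/0.0519) = 0.611

(L/D)max = 15.8, at CL = 0.611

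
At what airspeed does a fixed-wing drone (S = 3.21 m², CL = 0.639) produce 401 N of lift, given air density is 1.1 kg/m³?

v = 18.9 m/s

L = ½ρv²S·CL ⇒ v = √(2L/(ρ·S·CL))
v = √(2 × 401 / (1.1 × 3.21 × 0.639)) = √355.4 = 18.9 m/s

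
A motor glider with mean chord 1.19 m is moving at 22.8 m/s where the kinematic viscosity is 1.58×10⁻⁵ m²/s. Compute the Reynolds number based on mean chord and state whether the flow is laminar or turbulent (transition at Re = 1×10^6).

Re = 1.72×10^6 (turbulent)

Re = v·c/ν = 22.8 × 1.19 / (1.58×10⁻⁵) = 1.72×10^6
Since 1.72×10^6 > 1×10^6, the flow is turbulent.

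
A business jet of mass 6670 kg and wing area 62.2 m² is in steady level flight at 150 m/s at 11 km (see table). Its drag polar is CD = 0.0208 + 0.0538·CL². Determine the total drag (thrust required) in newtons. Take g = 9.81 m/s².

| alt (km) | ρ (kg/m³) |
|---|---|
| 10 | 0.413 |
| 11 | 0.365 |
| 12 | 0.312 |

At 11 km, from the table: ρ = 0.365 kg/m³.
In steady level flight, lift balances weight: W = mg = 6670 × 9.81 = 65433 N.
q = ½ρv² = ½ × 0.365 × 150² = 4106 Pa.
Required CL = L/(qS) = 65433/(4106·62.2) = 0.2562.
CD = 0.0208 + 0.0538 × 0.2562² = 0.02433.
D = q·S·CD = 4106 × 62.2 × 0.02433 = 6214 N

D = 6210 N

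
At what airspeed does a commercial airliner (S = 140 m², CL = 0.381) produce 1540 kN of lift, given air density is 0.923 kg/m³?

v = 250 m/s

L = ½ρv²S·CL ⇒ v = √(2L/(ρ·S·CL))
v = √(2 × 1.54×10^6 / (0.923 × 140 × 0.381)) = √62560 = 250 m/s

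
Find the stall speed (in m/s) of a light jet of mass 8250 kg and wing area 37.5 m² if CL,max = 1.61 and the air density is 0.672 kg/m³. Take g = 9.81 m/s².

V_stall = 63.2 m/s

At stall, lift equals weight: L = W = m·g = 8250 × 9.81 = 80930 N.
From L = ½ρV²S·CL,max = W: V_stall = √(2W/(ρSCL,max)) = √(2·80930/(0.672·37.5·1.61))
V_stall = √3990 = 63.2 m/s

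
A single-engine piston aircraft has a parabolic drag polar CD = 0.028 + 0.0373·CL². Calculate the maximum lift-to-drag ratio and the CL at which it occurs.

For CD = CD0 + K·CL², (L/D)max occurs at CL* = √(CD0/K) and equals 1/(2√(K·CD0)).
(L/D)max = 1/(2√(0.0373 × 0.028)) = 1/(2 × 0.03232) = 15.5
CL* = √(0.028/0.0373) = 0.866

(L/D)max = 15.5, at CL = 0.866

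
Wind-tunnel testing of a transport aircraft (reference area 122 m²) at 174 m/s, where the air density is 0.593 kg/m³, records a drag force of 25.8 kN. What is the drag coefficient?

CD = 0.0236

From D = ½ρv²S·CD, rearranging gives CD = 2D/(ρv²S).
CD = 2 × 25800 / (0.593 × 174² × 122) = 0.0236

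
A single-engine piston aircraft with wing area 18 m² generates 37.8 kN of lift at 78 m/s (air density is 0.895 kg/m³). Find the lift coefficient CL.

From L = ½ρv²S·CL, rearranging gives CL = 2L/(ρv²S).
CL = 2 × 37800 / (0.895 × 78² × 18) = 0.771

CL = 0.771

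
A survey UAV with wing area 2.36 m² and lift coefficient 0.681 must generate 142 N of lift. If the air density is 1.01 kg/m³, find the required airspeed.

v = 13.2 m/s

L = ½ρv²S·CL ⇒ v = √(2L/(ρ·S·CL))
v = √(2 × 142 / (1.01 × 2.36 × 0.681)) = √175 = 13.2 m/s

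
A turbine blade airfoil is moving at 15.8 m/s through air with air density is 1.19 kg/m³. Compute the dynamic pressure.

q = ½ρv² = ½ × 1.19 × 15.8² = 149 Pa

q = 149 Pa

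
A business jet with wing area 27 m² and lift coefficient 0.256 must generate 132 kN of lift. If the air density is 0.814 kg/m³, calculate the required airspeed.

v = 217 m/s

L = ½ρv²S·CL ⇒ v = √(2L/(ρ·S·CL))
v = √(2 × 1.32×10^5 / (0.814 × 27 × 0.256)) = √46920 = 217 m/s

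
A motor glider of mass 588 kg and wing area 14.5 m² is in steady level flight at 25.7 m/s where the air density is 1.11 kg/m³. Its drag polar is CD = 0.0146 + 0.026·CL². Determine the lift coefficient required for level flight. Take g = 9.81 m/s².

Weight W = mg = 588 × 9.81 = 5768.3 N; in level flight L = W.
Dynamic pressure q = 0.5 × 1.11 × 25.7² = 366.6 Pa.
CL = 2W/(ρv²S) = 2×5768.3/(1.11×25.7²×14.5) = 1.085.

CL = 1.09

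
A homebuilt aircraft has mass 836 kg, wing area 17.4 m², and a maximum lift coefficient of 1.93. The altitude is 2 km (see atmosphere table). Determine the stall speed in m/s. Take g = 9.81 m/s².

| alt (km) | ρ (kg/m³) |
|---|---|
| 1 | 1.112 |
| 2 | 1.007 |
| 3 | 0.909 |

At 2 km, from the table: ρ = 1.007 kg/m³.
Stall occurs when L = W at CL,max. W = mg = 836 × 9.81 = 8201 N.
V_stall = √(2W/(ρ·S·CL,max)) = √(2 × 8201 / (1.007 × 17.4 × 1.93))
V_stall = √485 = 22 m/s

V_stall = 22 m/s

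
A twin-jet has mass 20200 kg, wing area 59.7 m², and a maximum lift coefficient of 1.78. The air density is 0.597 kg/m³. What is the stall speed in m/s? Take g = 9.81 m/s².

V_stall = 79 m/s

Weight W = mg = 20200 × 9.81 = 1.982×10^5 N.
V_stall = √(2W/(ρ·S·CL,max)) = √(2 × 1.982×10^5 / (0.597 × 59.7 × 1.78))
V_stall = √6247 = 79 m/s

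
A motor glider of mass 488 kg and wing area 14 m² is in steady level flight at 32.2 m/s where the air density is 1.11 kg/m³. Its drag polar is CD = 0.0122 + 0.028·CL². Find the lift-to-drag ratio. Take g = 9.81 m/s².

Weight W = mg = 488 × 9.81 = 4787.3 N; in level flight L = W.
Dynamic pressure q = 0.5 × 1.11 × 32.2² = 575.4 Pa.
CL = 2W/(ρv²S) = 2×4787.3/(1.11×32.2²×14) = 0.5942.
CD = 0.0122 + 0.028 × 0.5942² = 0.02209.
L/D = CL/CD = 0.5942 / 0.02209 = 26.9

L/D = 26.9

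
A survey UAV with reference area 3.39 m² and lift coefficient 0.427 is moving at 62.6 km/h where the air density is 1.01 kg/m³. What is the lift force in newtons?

Convert speed: v = 62.6 km/h ÷ 3.6 = 17.39 m/s.
Dynamic pressure q = ½ρv² = ½ × 1.01 × 17.39² = 152.7 Pa.
L = q·S·CL = 152.7 × 3.39 × 0.427 = 221 N

L = 221 N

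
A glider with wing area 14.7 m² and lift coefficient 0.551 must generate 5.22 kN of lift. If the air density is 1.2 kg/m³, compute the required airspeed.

L = ½ρv²S·CL ⇒ v = √(2L/(ρ·S·CL))
v = √(2 × 5220 / (1.2 × 14.7 × 0.551)) = √1074 = 32.8 m/s

v = 32.8 m/s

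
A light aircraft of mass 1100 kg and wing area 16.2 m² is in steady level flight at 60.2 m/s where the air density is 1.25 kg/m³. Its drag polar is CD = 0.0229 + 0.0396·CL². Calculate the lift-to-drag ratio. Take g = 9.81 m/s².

L/D = 11.2

Weight W = mg = 1100 × 9.81 = 10791 N; in level flight L = W.
Dynamic pressure q = 0.5 × 1.25 × 60.2² = 2265 Pa.
CL = 2W/(ρv²S) = 2×10791/(1.25×60.2²×16.2) = 0.2941.
CD = 0.0229 + 0.0396 × 0.2941² = 0.02632.
L/D = CL/CD = 0.2941 / 0.02632 = 11.2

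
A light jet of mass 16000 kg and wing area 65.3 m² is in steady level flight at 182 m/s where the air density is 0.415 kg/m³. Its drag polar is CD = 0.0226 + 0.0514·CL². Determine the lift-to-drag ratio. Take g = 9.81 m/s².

In steady level flight, lift balances weight: W = mg = 16000 × 9.81 = 1.5696×10^5 N.
Dynamic pressure q = 0.5 × 0.415 × 182² = 6873 Pa.
CL = W/(q·S) = 1.5696×10^5 / (6873 × 65.3) = 0.3497.
CD = 0.0226 + 0.0514 × 0.3497² = 0.02889.
L/D = CL/CD = 0.3497 / 0.02889 = 12.1

L/D = 12.1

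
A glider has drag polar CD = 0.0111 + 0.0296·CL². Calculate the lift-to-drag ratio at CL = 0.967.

L/D = 24.9

CD = 0.0111 + 0.0296 × 0.967² = 0.03878
L/D = CL/CD = 0.967 / 0.03878 = 24.9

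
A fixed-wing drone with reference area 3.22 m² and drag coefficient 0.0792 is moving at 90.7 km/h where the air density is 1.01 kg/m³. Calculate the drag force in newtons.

Convert speed: v = 90.7 km/h ÷ 3.6 = 25.19 m/s.
D = ½ρv²S·CD = ½ × 1.01 × 25.19² × 3.22 × 0.0792 = 81.7 N

D = 81.7 N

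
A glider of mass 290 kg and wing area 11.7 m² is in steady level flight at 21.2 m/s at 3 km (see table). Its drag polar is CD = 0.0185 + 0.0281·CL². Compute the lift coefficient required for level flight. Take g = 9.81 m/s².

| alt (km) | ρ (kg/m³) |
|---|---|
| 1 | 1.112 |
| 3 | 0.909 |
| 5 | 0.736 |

At 3 km, from the table: ρ = 0.909 kg/m³.
Level flight ⇒ L = W = m·g = 290 × 9.81 = 2844.9 N.
q = ½ρv² = ½ × 0.909 × 21.2² = 204.3 Pa.
CL = 2W/(ρv²S) = 2×2844.9/(0.909×21.2²×11.7) = 1.19.

CL = 1.19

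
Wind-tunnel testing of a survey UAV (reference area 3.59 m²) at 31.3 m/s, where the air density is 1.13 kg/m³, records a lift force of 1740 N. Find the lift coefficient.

From L = ½ρv²S·CL, rearranging gives CL = 2L/(ρv²S).
CL = 2 × 1740 / (1.13 × 31.3² × 3.59) = 0.876

CL = 0.876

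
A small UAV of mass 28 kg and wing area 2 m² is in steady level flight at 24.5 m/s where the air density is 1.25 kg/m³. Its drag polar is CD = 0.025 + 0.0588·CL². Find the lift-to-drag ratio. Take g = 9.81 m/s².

L/D = 11.1

Weight W = mg = 28 × 9.81 = 274.68 N; in level flight L = W.
q = ½ρv² = ½ × 1.25 × 24.5² = 375.2 Pa.
Required CL = L/(qS) = 274.68/(375.2·2) = 0.3661.
CD = 0.025 + 0.0588 × 0.3661² = 0.03288.
L/D = CL/CD = 0.3661 / 0.03288 = 11.1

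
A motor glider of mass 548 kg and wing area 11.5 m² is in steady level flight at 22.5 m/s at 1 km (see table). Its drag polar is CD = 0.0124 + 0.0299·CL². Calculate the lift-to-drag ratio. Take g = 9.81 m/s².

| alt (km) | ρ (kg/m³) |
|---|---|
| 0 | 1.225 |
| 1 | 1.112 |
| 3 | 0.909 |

L/D = 17.5

At 1 km, from the table: ρ = 1.112 kg/m³.
Weight W = mg = 548 × 9.81 = 5375.9 N; in level flight L = W.
q = ½ρv² = ½ × 1.112 × 22.5² = 281.5 Pa.
CL = 2W/(ρv²S) = 2×5375.9/(1.112×22.5²×11.5) = 1.661.
CD = 0.0124 + 0.0299 × 1.661² = 0.09487.
L/D = CL/CD = 1.661 / 0.09487 = 17.5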